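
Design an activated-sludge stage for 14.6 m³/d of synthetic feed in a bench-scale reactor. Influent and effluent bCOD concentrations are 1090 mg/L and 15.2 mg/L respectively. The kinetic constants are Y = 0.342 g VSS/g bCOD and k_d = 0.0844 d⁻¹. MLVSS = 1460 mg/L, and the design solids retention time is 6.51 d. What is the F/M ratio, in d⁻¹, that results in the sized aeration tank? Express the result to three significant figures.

F/M ≈ 0.706 d⁻¹

Steady-state biomass mass balance: V·X·(1 + k_d·θ_c) = Y·Q·(S₀ − S)·θ_c, so V = 0.342 × 14.6 × (1090 − 15.2) × 6.51 / [1460 × (1 + 0.0844 × 6.51)] = 3.49×10^4 / 2262 = 15.44 m³.
Food-to-microorganism ratio F/M = Q S₀ / (V X) = 14.6 × 1090 / (15.44 × 1460) = 0.7058 d⁻¹.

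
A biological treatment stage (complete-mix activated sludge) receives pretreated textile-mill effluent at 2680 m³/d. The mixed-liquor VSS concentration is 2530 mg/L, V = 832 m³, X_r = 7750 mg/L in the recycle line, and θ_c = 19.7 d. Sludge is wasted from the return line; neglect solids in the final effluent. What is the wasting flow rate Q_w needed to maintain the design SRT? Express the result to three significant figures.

Q_w ≈ 13.8 m³/d

Q_w = (V·X)/(θ_c X_r) = 832.0 × 2530 / (19.7 × 7750) = 13.79 m³/d.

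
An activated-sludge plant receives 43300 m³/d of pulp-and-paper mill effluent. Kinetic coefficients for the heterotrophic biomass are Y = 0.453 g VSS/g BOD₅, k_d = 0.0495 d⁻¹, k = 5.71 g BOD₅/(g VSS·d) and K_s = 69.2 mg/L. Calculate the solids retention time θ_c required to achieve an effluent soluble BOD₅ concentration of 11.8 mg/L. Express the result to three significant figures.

θ_c ≈ 3.06 d

At the target effluent, Y k S/(K_s+S) = 0.453×5.71×11.8/81.00 = 0.3768 d⁻¹.
θ_c = 1/(μ − k_d) = 1/(0.3768 − 0.0495) = 1/0.3273 = 3.055 d.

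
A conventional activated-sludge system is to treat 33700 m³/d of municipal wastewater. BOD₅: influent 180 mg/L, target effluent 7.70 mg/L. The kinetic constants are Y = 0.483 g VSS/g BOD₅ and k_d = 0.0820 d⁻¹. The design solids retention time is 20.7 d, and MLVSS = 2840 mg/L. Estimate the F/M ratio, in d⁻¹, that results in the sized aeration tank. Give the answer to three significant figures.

Rearranging the biomass balance for a CMAS with decay, V = Y·Q·ΔS·θ_c / [X·(1+k_d θ_c)] = 0.483 × 33700 × (180 − 7.70) × 20.7 / [2840 × (1 + 0.0820 × 20.7)] = 5.81×10^7 / 7661 = 7578 m³.
F/M = Q·S₀ / (V·X) = 33700 × 180 / (7578 × 2840) = 0.2818 g BOD₅·(g VSS·d)⁻¹.

F/M ≈ 0.282 d⁻¹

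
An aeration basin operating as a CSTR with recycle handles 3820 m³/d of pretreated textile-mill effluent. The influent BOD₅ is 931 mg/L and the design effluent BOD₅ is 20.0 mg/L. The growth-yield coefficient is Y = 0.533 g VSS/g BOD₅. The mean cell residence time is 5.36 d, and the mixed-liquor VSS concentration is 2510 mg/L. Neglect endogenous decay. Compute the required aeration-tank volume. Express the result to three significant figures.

V ≈ 3960 m³

Biomass mass balance (decay neglected): V·X = Y·Q·(S₀ − S)·θ_c, so V = 0.533 × 3820 × (931 − 20.0) × 5.36 / 2510 = 3961 m³.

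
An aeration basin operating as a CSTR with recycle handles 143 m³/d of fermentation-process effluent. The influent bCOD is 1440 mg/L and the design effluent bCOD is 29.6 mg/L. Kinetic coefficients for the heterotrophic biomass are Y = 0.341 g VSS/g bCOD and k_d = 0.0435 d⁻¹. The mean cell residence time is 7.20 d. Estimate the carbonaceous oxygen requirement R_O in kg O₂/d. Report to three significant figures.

R_O ≈ 127 kg O₂/d

Y_obs = Y / (1 + k_d θ_c) = 0.341 / (1 + 0.0435 × 7.20) = 0.341 / 1.313 = 0.2597.
Substrate removed = Q·(S₀ − S) = 143 m³/d × (1440 − 29.6) g/m³ = 2.02×10^5 g/d = 201.7 kg/d.
P_X = Y_obs·Q·(S₀ − S) = 0.2597 × 201.7 = 52.37 kg VSS/d.
Carbonaceous O₂ demand = substrate oxidised − cell-mass equivalent = 201.7 − 1.42 × 52.37 = 127.3 kg O₂/d.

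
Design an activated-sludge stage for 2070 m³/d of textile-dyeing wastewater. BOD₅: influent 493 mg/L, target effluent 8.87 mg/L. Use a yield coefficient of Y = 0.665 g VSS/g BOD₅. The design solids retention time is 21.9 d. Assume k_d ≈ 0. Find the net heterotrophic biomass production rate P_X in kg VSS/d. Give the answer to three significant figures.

Since k_d ≈ 0, Y_obs = Y = 0.665 g VSS/g BOD₅.
Q·(S₀ − S) = 2070 × (493 − 8.87) × 10⁻³ = 1002 kg/d removed.
Biomass produced: P_X = Y_obs·Q·ΔS = 0.6650 × 1002 ≈ 666.4 kg VSS/d.

P_X ≈ 666 kg VSS/d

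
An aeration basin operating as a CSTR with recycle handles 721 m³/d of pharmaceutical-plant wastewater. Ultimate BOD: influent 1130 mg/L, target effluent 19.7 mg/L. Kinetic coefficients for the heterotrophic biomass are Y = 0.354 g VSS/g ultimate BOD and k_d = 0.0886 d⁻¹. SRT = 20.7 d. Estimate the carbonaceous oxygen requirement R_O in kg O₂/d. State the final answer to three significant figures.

Observed yield with endogenous decay: Y_obs = Y / (1 + k_d·θ_c) = 0.354 / (1 + 0.0886 × 20.7) = 0.354 / 2.834 = 0.1249 g VSS/g ultimate BOD.
Q·(S₀ − S) = 721 × (1130 − 19.7) × 10⁻³ = 800.5 kg/d removed.
P_X = Y_obs·Q·(S₀ − S) = 0.1249 × 800.5 = 99.99 kg VSS/d.
Carbonaceous O₂ demand = substrate oxidised − cell-mass equivalent = 800.5 − 1.42 × 99.99 = 658.5 kg O₂/d.

R_O ≈ 659 kg O₂/d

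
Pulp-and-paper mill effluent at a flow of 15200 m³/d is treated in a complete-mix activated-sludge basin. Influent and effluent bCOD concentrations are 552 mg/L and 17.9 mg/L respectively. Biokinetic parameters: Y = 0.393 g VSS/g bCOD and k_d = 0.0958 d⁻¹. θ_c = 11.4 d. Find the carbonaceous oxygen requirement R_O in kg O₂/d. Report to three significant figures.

Observed yield with endogenous decay: Y_obs = Y / (1 + k_d·θ_c) = 0.393 / (1 + 0.0958 × 11.4) = 0.393 / 2.092 = 0.1878 g VSS/g bCOD.
Substrate removed = Q·(S₀ − S) = 15200 m³/d × (552 − 17.9) g/m³ = 8.12×10^6 g/d = 8118 kg/d.
Biomass synthesised: P_X = Y_obs × 8118 = 1525 kg VSS/d.
R_O = Q·ΔS − 1.42 P_X = 8118 − 2166 = 5953 kg O₂/d.

R_O ≈ 5950 kg O₂/d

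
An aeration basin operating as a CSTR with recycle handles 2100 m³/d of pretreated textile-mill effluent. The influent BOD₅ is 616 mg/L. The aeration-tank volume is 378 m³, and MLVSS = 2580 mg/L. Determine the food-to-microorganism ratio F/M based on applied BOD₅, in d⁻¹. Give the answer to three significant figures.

F/M = Q·S₀ / (V·X) = 2100 × 616 / (378.0 × 2580) = 1.326 g BOD₅·(g VSS·d)⁻¹.

F/M ≈ 1.33 d⁻¹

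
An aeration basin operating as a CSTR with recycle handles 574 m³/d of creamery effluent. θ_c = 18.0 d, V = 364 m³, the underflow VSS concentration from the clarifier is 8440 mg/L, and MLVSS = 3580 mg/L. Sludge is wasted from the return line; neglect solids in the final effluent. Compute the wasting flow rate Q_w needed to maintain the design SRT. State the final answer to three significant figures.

Q_w ≈ 8.58 m³/d

θ_c = V·X/(Q_w·X_r) when wasting from the recycle, so Q_w = V·X/(θ_c·X_r) = 364.0 × 3580 / (18.0 × 8440) = 8.578 m³/d.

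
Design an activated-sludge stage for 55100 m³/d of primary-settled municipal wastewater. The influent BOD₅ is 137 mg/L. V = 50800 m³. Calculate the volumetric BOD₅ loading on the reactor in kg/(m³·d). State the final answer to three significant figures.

L_v ≈ 0.149 kg BOD₅/(m³·d)

Applied BOD₅ load per unit volume = Q·S₀/V = (55100 × 137/1000)/50800 = 0.1486 kg BOD₅·m⁻³·d⁻¹.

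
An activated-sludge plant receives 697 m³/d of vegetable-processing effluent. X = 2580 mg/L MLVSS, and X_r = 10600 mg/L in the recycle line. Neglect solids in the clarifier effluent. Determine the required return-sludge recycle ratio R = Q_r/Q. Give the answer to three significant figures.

Mass balance around the secondary clarifier (neglecting effluent solids): R = X / (X_r − X) = 2580 / (10600 − 2580) = 0.3217.

R ≈ 0.322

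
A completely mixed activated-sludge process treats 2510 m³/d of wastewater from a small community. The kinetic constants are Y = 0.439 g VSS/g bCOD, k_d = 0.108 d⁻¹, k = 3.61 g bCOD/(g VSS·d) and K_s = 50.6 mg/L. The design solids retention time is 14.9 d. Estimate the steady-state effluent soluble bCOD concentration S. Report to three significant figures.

For a completely mixed reactor with recycle the Lawrence–McCarty relation gives S = K_s·(1 + k_d·θ_c) / [θ_c·(Y·k − k_d) − 1] = 50.6 × (1 + 0.108 × 14.9) / [14.9 × (0.439 × 3.61 − 0.108) − 1] = 132.0 / 21.00 = 6.286 mg/L.

S ≈ 6.29 mg/L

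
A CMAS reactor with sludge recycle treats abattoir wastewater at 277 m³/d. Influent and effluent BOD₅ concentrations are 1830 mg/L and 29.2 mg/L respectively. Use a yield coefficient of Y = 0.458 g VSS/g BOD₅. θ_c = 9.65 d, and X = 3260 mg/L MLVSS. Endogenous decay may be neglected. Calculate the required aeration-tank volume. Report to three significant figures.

With k_d = 0 the design equation reduces to V = Y Q (S₀−S) θ_c / X = 0.458 × 277 × (1830 − 29.2) × 9.65 / 3260 = 676.3 m³.

V ≈ 676 m³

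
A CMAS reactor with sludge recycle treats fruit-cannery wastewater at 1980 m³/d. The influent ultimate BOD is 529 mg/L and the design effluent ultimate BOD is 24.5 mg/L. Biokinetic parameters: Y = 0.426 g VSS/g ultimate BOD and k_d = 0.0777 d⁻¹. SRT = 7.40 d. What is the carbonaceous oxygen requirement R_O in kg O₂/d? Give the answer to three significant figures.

Y_obs = Y / (1 + k_d θ_c) = 0.426 / (1 + 0.0777 × 7.40) = 0.426 / 1.575 = 0.2705.
Mass of ultimate BOD removed per day: Q(S₀ − S) = 1980 × 504.5 g/m³ = 998.9 kg/d.
Net sludge production P_X = 0.2705 × 998.9 = 270.2 kg VSS/d.
Carbonaceous O₂ demand = substrate oxidised − cell-mass equivalent = 998.9 − 1.42 × 270.2 = 615.2 kg O₂/d.

R_O ≈ 615 kg O₂/d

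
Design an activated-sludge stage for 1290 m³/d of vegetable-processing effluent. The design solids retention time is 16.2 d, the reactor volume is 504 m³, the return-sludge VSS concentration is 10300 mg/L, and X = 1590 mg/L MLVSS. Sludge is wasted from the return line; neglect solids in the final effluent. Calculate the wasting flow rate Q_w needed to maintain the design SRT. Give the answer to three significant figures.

Q_w ≈ 4.80 m³/d

Wasting from the return line (neglecting effluent solids): Q_w = V·X / (θ_c·X_r) = 504.0 × 1590 / (16.2 × 10300) = 4.803 m³/d.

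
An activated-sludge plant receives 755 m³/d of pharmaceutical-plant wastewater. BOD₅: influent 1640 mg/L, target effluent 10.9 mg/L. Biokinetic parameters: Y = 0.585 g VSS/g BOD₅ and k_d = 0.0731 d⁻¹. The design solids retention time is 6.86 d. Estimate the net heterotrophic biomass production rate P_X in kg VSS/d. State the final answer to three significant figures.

P_X ≈ 479 kg VSS/d

Observed yield with endogenous decay: Y_obs = Y / (1 + k_d·θ_c) = 0.585 / (1 + 0.0731 × 6.86) = 0.585 / 1.501 = 0.3896 g VSS/g BOD₅.
Mass of BOD₅ removed per day: Q(S₀ − S) = 755 × 1629 g/m³ = 1230 kg/d.
Biomass produced: P_X = Y_obs·Q·ΔS = 0.3896 × 1230 ≈ 479.2 kg VSS/d.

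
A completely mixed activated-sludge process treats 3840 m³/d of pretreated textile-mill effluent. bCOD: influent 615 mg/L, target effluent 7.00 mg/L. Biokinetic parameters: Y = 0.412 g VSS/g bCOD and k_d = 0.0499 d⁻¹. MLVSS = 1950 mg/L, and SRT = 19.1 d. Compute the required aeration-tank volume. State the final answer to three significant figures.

V ≈ 4820 m³

Rearranging the biomass balance for a CMAS with decay, V = Y·Q·ΔS·θ_c / [X·(1+k_d θ_c)] = 0.412 × 3840 × (615 − 7.00) × 19.1 / [1950 × (1 + 0.0499 × 19.1)] = 1.84×10^7 / 3809 = 4824 m³.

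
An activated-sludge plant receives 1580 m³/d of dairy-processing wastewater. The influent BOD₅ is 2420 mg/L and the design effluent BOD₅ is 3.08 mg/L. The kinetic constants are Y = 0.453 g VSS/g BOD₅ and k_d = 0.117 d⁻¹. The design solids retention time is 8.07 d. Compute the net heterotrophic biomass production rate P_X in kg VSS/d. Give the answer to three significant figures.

Y_obs = Y / (1 + k_d θ_c) = 0.453 / (1 + 0.117 × 8.07) = 0.453 / 1.944 = 0.2330.
Mass of BOD₅ removed per day: Q(S₀ − S) = 1580 × 2417 g/m³ = 3819 kg/d.
Biomass produced: P_X = Y_obs·Q·ΔS = 0.2330 × 3819 ≈ 889.8 kg VSS/d.

P_X ≈ 890 kg VSS/d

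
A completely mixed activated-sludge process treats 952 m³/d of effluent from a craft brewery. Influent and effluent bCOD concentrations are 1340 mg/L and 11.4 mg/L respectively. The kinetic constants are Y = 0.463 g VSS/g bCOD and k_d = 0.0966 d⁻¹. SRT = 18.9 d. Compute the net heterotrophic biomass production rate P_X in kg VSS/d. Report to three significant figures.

The observed yield is Y_obs = Y/(1 + k_d·θ_c) = 0.463 / (1 + 0.0966 × 18.9) = 0.463 / 2.826 = 0.1639 g VSS per g bCOD removed.
Substrate removed = Q·(S₀ − S) = 952 m³/d × (1340 − 11.4) g/m³ = 1.26×10^6 g/d = 1265 kg/d.
So the net sludge growth is P_X = 0.1639 × 1265 = 207.2 kg VSS/d.

P_X ≈ 207 kg VSS/d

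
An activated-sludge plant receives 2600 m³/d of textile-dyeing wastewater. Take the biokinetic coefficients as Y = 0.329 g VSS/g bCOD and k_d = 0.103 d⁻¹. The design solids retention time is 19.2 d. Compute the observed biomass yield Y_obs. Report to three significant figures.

Observed yield with endogenous decay: Y_obs = Y / (1 + k_d·θ_c) = 0.329 / (1 + 0.103 × 19.2) = 0.329 / 2.978 = 0.1105 g VSS/g bCOD.

Y_obs ≈ 0.110 g VSS/g bCOD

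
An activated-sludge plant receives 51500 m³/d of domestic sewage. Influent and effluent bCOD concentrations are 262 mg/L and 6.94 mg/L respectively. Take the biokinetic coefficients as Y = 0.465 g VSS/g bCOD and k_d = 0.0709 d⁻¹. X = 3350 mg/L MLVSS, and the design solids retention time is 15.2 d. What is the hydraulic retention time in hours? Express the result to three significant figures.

Rearranging the biomass balance for a CMAS with decay, V = Y·Q·ΔS·θ_c / [X·(1+k_d θ_c)] = 0.465 × 51500 × (262 − 6.94) × 15.2 / [3350 × (1 + 0.0709 × 15.2)] = 9.28×10^7 / 6960 = 13339 m³.
HRT = V/Q = 13339 m³ / 51500 m³·d⁻¹ = 0.2590 d × 24 = 6.216 h.

τ ≈ 6.22 h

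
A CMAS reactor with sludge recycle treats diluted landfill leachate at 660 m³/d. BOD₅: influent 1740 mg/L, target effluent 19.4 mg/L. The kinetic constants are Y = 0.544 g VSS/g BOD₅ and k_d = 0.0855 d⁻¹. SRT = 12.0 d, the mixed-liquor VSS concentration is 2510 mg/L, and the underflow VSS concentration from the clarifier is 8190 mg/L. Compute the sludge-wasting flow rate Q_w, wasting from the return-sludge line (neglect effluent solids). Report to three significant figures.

Q_w ≈ 37.2 m³/d

Rearranging the biomass balance for a CMAS with decay, V = Y·Q·ΔS·θ_c / [X·(1+k_d θ_c)] = 0.544 × 660 × (1740 − 19.4) × 12.0 / [2510 × (1 + 0.0855 × 12.0)] = 7.41×10^6 / 5085 = 1458 m³.
Q_w = (V·X)/(θ_c X_r) = 1458 × 2510 / (12.0 × 8190) = 37.23 m³/d.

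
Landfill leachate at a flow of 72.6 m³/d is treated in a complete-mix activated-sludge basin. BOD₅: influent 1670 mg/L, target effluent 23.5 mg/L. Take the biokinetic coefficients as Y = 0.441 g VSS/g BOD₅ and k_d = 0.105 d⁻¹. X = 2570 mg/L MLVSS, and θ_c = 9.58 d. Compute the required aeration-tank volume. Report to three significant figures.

Rearranging the biomass balance for a CMAS with decay, V = Y·Q·ΔS·θ_c / [X·(1+k_d θ_c)] = 0.441 × 72.6 × (1670 − 23.5) × 9.58 / [2570 × (1 + 0.105 × 9.58)] = 5.05×10^5 / 5155 = 97.96 m³.

V ≈ 98.0 m³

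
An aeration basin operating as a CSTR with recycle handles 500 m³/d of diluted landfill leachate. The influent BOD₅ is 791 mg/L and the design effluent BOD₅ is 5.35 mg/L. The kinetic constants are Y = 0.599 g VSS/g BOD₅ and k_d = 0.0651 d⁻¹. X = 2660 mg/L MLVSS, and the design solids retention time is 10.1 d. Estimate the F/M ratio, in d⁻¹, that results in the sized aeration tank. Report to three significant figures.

Rearranging the biomass balance for a CMAS with decay, V = Y·Q·ΔS·θ_c / [X·(1+k_d θ_c)] = 0.599 × 500 × (791 − 5.35) × 10.1 / [2660 × (1 + 0.0651 × 10.1)] = 2.38×10^6 / 4409 = 539.0 m³.
F/M = applied load / biomass = Q·S₀/(V·X) = 500 × 791 / (539.0 × 2660) = 0.2758 d⁻¹.

F/M ≈ 0.276 d⁻¹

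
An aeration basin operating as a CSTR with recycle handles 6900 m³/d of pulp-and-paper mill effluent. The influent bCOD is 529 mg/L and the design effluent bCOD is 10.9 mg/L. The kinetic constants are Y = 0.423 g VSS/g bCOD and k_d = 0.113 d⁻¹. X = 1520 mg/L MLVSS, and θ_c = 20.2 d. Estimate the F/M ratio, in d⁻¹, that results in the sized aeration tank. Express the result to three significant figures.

F/M ≈ 0.392 d⁻¹

From the SRT design equation V = Y Q (S₀−S) θ_c / [X (1 + k_d θ_c)] = 0.423 × 6900 × (529 − 10.9) × 20.2 / [1520 × (1 + 0.113 × 20.2)] = 3.05×10^7 / 4990 = 6122 m³.
F/M = Q·S₀ / (V·X) = 6900 × 529 / (6122 × 1520) = 0.3923 g bCOD·(g VSS·d)⁻¹.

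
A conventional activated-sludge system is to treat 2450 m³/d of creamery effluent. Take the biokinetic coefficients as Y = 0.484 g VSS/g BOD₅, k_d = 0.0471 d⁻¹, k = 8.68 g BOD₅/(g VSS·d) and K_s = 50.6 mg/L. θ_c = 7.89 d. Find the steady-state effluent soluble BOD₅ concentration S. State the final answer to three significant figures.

For a completely mixed reactor with recycle the Lawrence–McCarty relation gives S = K_s·(1 + k_d·θ_c) / [θ_c·(Y·k − k_d) − 1] = 50.6 × (1 + 0.0471 × 7.89) / [7.89 × (0.484 × 8.68 − 0.0471) − 1] = 69.40 / 31.78 = 2.184 mg/L.

S ≈ 2.18 mg/L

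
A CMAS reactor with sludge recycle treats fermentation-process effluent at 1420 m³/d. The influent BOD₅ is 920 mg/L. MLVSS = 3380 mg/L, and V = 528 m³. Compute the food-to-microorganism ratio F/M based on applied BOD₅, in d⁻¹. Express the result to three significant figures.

F/M ≈ 0.732 d⁻¹

Food-to-microorganism ratio F/M = Q S₀ / (V X) = 1420 × 920 / (528.0 × 3380) = 0.7320 d⁻¹.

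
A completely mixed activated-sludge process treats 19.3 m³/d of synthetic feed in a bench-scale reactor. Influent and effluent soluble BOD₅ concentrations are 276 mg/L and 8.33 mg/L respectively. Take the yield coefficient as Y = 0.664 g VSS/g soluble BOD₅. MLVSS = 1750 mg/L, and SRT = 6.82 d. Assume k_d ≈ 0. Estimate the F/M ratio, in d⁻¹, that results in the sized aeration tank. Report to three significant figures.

F/M ≈ 0.228 d⁻¹

V·X = Y·Q·ΔS·θ_c gives V = 0.664 × 19.3 × (276 − 8.33) × 6.82 / 1750 = 13.37 m³.
Food-to-microorganism ratio F/M = Q S₀ / (V X) = 19.3 × 276 / (13.37 × 1750) = 0.2277 d⁻¹.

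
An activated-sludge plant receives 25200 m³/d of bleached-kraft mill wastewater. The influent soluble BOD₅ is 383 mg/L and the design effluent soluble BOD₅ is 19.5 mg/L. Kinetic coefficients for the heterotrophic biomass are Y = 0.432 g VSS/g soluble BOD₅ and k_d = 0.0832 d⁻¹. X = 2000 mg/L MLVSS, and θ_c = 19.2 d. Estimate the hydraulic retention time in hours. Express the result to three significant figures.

Rearranging the biomass balance for a CMAS with decay, V = Y·Q·ΔS·θ_c / [X·(1+k_d θ_c)] = 0.432 × 25200 × (383 − 19.5) × 19.2 / [2000 × (1 + 0.0832 × 19.2)] = 7.6×10^7 / 5195 = 14626 m³.
Hydraulic retention time τ = V/Q = 14626 / 25200 = 0.5804 d = 13.93 h.

τ ≈ 13.9 h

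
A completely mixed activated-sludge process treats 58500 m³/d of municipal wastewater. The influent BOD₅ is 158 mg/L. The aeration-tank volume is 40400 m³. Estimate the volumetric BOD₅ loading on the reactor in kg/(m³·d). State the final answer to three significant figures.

Volumetric loading L_v = Q·S₀ / V = 58500 × 158 g/m³ / 40400 m³ = 228.8 g/(m³·d) = 0.2288 kg BOD₅/(m³·d).

L_v ≈ 0.229 kg BOD₅/(m³·d)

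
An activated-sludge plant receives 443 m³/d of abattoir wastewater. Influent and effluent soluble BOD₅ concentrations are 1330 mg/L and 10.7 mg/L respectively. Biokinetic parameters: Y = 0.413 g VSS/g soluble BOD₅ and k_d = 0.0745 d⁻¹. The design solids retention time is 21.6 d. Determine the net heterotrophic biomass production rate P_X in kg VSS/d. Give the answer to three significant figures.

The observed yield is Y_obs = Y/(1 + k_d·θ_c) = 0.413 / (1 + 0.0745 × 21.6) = 0.413 / 2.609 = 0.1583 g VSS per g soluble BOD₅ removed.
Substrate removed = Q·(S₀ − S) = 443 m³/d × (1330 − 10.7) g/m³ = 5.84×10^5 g/d = 584.4 kg/d.
So the net sludge growth is P_X = 0.1583 × 584.4 = 92.51 kg VSS/d.

P_X ≈ 92.5 kg VSS/d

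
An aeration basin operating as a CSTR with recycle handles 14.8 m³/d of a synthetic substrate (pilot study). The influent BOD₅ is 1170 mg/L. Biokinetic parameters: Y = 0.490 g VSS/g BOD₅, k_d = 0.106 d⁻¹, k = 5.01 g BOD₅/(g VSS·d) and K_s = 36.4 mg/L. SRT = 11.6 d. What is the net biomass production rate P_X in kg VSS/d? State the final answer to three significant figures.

P_X ≈ 3.80 kg VSS/d

For a completely mixed reactor with recycle the Lawrence–McCarty relation gives S = K_s·(1 + k_d·θ_c) / [θ_c·(Y·k − k_d) − 1] = 36.4 × (1 + 0.106 × 11.6) / [11.6 × (0.490 × 5.01 − 0.106) − 1] = 81.16 / 26.25 = 3.092 mg/L.
Y_obs = Y / (1 + k_d θ_c) = 0.490 / (1 + 0.106 × 11.6) = 0.490 / 2.230 = 0.2198.
Q·(S₀ − S) = 14.8 × (1170 − 3.09) × 10⁻³ = 17.27 kg/d removed.
P_X = Y_obs · Q(S₀ − S) = 0.2198 × 17.27 = 3.795 kg VSS/d.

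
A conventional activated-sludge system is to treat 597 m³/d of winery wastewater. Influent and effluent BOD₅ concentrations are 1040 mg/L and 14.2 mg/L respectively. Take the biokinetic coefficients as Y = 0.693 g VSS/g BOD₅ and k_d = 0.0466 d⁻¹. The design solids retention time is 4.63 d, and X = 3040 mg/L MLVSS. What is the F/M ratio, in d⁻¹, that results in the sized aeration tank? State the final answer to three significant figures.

Rearranging the biomass balance for a CMAS with decay, V = Y·Q·ΔS·θ_c / [X·(1+k_d θ_c)] = 0.693 × 597 × (1040 − 14.2) × 4.63 / [3040 × (1 + 0.0466 × 4.63)] = 1.96×10^6 / 3696 = 531.7 m³.
Food-to-microorganism ratio F/M = Q S₀ / (V X) = 597 × 1040 / (531.7 × 3040) = 0.3842 d⁻¹.

F/M ≈ 0.384 d⁻¹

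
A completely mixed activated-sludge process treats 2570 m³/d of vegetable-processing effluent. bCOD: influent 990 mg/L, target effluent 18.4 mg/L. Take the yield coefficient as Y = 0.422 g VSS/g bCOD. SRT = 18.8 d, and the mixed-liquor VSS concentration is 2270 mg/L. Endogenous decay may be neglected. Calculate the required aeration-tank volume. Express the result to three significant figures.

V ≈ 8730 m³

With k_d = 0 the design equation reduces to V = Y Q (S₀−S) θ_c / X = 0.422 × 2570 × (990 − 18.4) × 18.8 / 2270 = 8727 m³.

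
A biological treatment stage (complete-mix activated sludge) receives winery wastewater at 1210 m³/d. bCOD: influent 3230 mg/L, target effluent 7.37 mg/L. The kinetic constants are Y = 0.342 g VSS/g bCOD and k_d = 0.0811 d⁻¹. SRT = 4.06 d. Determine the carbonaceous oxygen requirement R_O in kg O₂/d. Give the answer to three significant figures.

Correct the yield for decay: Y_obs = Y/(1 + k_d θ_c) = 0.342 / (1 + 0.0811 × 4.06) = 0.342 / 1.329 = 0.2573.
ΔS = 3230 − 7.37 = 3223 mg/L, so the substrate removal rate is 1210 × 3223/1000 = 3899 kg bCOD/d.
Net sludge production P_X = 0.2573 × 3899 = 1003 kg VSS/d.
Carbonaceous O₂ demand = substrate oxidised − cell-mass equivalent = 3899 − 1.42 × 1003 = 2475 kg O₂/d.

R_O ≈ 2470 kg O₂/d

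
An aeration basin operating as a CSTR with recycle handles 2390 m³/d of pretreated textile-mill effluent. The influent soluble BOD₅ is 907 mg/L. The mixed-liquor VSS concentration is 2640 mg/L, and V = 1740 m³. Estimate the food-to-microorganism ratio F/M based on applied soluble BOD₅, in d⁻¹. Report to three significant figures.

F/M = applied load / biomass = Q·S₀/(V·X) = 2390 × 907 / (1740 × 2640) = 0.4719 d⁻¹.

F/M ≈ 0.472 d⁻¹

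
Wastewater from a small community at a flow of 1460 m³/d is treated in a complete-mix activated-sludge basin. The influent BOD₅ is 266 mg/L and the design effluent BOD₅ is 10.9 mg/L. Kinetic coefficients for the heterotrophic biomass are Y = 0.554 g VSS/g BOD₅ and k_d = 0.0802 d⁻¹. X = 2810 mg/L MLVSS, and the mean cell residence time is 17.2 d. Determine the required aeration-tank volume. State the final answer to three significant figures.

From the SRT design equation V = Y Q (S₀−S) θ_c / [X (1 + k_d θ_c)] = 0.554 × 1460 × (266 − 10.9) × 17.2 / [2810 × (1 + 0.0802 × 17.2)] = 3.55×10^6 / 6686 = 530.8 m³.

V ≈ 531 m³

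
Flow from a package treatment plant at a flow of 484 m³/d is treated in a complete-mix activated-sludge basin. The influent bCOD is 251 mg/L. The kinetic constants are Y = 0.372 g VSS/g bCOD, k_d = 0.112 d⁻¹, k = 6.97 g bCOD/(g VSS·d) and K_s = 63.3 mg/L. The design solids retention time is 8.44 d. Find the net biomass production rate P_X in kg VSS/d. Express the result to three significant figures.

P_X ≈ 22.7 kg VSS/d

For a completely mixed reactor with recycle the Lawrence–McCarty relation gives S = K_s·(1 + k_d·θ_c) / [θ_c·(Y·k − k_d) − 1] = 63.3 × (1 + 0.112 × 8.44) / [8.44 × (0.372 × 6.97 − 0.112) − 1] = 123.1 / 19.94 = 6.176 mg/L.
The observed yield is Y_obs = Y/(1 + k_d·θ_c) = 0.372 / (1 + 0.112 × 8.44) = 0.372 / 1.945 = 0.1912 g VSS per g bCOD removed.
ΔS = 251 − 6.18 = 244.8 mg/L, so the substrate removal rate is 484 × 244.8/1000 = 118.5 kg bCOD/d.
Net biomass production P_X = Y_obs × Q·(S₀ − S) = 0.1912 × 118.5 = 22.66 kg VSS/d.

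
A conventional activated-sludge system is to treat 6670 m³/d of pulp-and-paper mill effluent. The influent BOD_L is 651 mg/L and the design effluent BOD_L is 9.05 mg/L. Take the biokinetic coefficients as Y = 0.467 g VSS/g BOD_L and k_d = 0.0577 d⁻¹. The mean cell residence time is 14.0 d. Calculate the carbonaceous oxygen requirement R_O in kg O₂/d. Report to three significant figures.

Correct the yield for decay: Y_obs = Y/(1 + k_d θ_c) = 0.467 / (1 + 0.0577 × 14.0) = 0.467 / 1.808 = 0.2583.
Mass of BOD_L removed per day: Q(S₀ − S) = 6670 × 642.0 g/m³ = 4282 kg/d.
Net sludge production P_X = 0.2583 × 4282 = 1106 kg VSS/d.
R_O = Q·ΔS − 1.42 P_X = 4282 − 1571 = 2711 kg O₂/d.

R_O ≈ 2710 kg O₂/d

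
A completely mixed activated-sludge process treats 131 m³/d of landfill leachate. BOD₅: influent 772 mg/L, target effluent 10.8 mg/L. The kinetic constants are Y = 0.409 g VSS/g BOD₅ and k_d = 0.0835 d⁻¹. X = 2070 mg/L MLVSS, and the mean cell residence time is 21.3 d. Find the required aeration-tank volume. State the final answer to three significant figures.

Steady-state biomass mass balance: V·X·(1 + k_d·θ_c) = Y·Q·(S₀ − S)·θ_c, so V = 0.409 × 131 × (772 − 10.8) × 21.3 / [2070 × (1 + 0.0835 × 21.3)] = 8.69×10^5 / 5752 = 151.0 m³.

V ≈ 151 m³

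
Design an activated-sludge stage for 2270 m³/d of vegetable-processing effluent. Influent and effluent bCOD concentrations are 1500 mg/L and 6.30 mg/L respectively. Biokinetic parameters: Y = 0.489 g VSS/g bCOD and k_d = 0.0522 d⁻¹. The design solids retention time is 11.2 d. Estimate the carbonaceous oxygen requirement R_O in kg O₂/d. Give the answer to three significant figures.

Y_obs = Y / (1 + k_d θ_c) = 0.489 / (1 + 0.0522 × 11.2) = 0.489 / 1.585 = 0.3086.
Q·(S₀ − S) = 2270 × (1500 − 6.30) × 10⁻³ = 3391 kg/d removed.
P_X = Y_obs·Q·(S₀ − S) = 0.3086 × 3391 = 1046 kg VSS/d.
Carbonaceous O₂ demand = substrate oxidised − cell-mass equivalent = 3391 − 1.42 × 1046 = 1905 kg O₂/d.

R_O ≈ 1900 kg O₂/d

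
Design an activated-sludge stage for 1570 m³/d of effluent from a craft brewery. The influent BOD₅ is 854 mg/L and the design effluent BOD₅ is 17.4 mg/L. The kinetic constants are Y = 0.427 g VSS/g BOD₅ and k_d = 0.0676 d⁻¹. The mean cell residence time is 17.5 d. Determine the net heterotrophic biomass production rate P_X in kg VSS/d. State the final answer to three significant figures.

Observed yield with endogenous decay: Y_obs = Y / (1 + k_d·θ_c) = 0.427 / (1 + 0.0676 × 17.5) = 0.427 / 2.183 = 0.1956 g VSS/g BOD₅.
Q·(S₀ − S) = 1570 × (854 − 17.4) × 10⁻³ = 1313 kg/d removed.
P_X = Y_obs · Q(S₀ − S) = 0.1956 × 1313 = 256.9 kg VSS/d.

P_X ≈ 257 kg VSS/d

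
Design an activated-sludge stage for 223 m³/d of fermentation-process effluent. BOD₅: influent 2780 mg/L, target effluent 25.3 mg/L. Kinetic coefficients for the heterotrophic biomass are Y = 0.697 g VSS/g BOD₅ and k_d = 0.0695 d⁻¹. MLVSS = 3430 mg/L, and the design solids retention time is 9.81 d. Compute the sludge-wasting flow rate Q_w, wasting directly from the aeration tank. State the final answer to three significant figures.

From the SRT design equation V = Y Q (S₀−S) θ_c / [X (1 + k_d θ_c)] = 0.697 × 223 × (2780 − 25.3) × 9.81 / [3430 × (1 + 0.0695 × 9.81)] = 4.2×10^6 / 5769 = 728.1 m³.
Wasting from the aeration tank: Q_w = V / θ_c = 728.1 / 9.81 = 74.22 m³/d.

Q_w ≈ 74.2 m³/d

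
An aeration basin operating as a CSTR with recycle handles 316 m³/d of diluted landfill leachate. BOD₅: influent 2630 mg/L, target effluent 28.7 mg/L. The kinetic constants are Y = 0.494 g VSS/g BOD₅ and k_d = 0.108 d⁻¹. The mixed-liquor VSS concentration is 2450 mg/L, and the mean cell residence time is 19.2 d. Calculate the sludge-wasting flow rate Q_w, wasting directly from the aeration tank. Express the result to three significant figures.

From the SRT design equation V = Y Q (S₀−S) θ_c / [X (1 + k_d θ_c)] = 0.494 × 316 × (2630 − 28.7) × 19.2 / [2450 × (1 + 0.108 × 19.2)] = 7.8×10^6 / 7530 = 1035 m³.
With mixed-liquor wasting, θ_c = V/Q_w, so Q_w = V/θ_c = 1035/19.2 = 53.93 m³/d.

Q_w ≈ 53.9 m³/d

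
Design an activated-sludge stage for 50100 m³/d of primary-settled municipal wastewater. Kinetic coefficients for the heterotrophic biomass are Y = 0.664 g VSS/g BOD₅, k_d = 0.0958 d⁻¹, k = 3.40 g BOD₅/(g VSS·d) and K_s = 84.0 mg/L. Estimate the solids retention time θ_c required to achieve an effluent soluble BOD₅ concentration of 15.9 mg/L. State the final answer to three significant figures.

θ_c ≈ 3.79 d

Specific growth rate at S = 15.9 mg/L: μ = YkS/(K_s+S) = 0.664·3.40·15.9/(84.0+15.9) = 0.3593 d⁻¹.
Then 1/θ_c = μ − k_d = 0.3593 − 0.0958 = 0.2635 d⁻¹, giving θ_c = 3.795 d.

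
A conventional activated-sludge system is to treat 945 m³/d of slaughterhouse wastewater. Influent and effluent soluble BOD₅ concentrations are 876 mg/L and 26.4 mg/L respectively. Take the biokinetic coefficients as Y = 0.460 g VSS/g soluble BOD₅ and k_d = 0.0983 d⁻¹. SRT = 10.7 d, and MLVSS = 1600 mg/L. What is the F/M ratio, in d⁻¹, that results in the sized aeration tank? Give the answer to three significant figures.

From the SRT design equation V = Y Q (S₀−S) θ_c / [X (1 + k_d θ_c)] = 0.460 × 945 × (876 − 26.4) × 10.7 / [1600 × (1 + 0.0983 × 10.7)] = 3.95×10^6 / 3283 = 1204 m³.
F/M = applied load / biomass = Q·S₀/(V·X) = 945 × 876 / (1204 × 1600) = 0.4298 d⁻¹.

F/M ≈ 0.430 d⁻¹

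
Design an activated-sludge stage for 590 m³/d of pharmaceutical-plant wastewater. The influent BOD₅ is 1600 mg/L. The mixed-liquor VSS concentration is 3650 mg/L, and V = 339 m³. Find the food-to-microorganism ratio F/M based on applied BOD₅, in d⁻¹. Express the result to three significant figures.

F/M = Q·S₀ / (V·X) = 590 × 1600 / (339.0 × 3650) = 0.7629 g BOD₅·(g VSS·d)⁻¹.

F/M ≈ 0.763 d⁻¹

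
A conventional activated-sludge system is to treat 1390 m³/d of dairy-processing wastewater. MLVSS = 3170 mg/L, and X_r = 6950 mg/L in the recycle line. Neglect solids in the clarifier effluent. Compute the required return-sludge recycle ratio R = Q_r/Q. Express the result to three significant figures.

Mass balance around the secondary clarifier (neglecting effluent solids): R = X / (X_r − X) = 3170 / (6950 − 3170) = 0.8386.

R ≈ 0.839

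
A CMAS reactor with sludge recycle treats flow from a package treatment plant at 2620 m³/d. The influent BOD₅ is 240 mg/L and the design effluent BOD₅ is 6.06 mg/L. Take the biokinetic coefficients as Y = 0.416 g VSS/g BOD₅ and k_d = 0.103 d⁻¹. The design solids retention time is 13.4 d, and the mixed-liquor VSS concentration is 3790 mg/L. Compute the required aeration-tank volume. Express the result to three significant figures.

V ≈ 379 m³

Rearranging the biomass balance for a CMAS with decay, V = Y·Q·ΔS·θ_c / [X·(1+k_d θ_c)] = 0.416 × 2620 × (240 − 6.06) × 13.4 / [3790 × (1 + 0.103 × 13.4)] = 3.42×10^6 / 9021 = 378.7 m³.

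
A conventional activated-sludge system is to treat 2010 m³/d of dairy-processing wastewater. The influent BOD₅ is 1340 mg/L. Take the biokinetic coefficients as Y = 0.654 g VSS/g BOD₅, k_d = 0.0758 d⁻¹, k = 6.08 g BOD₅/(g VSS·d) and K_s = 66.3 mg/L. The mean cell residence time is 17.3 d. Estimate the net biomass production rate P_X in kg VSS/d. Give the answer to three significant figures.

From the Monod/SRT balance for a CMAS, S = K_s·(1+k_d θ_c)/[θ_c·(Y k − k_d) − 1] = 66.3 × (1 + 0.0758 × 17.3) / [17.3 × (0.654 × 6.08 − 0.0758) − 1] = 153.2 / 66.48 = 2.305 mg/L.
Y_obs = Y / (1 + k_d θ_c) = 0.654 / (1 + 0.0758 × 17.3) = 0.654 / 2.311 = 0.2830.
ΔS = 1340 − 2.31 = 1338 mg/L, so the substrate removal rate is 2010 × 1338/1000 = 2689 kg BOD₅/d.
Biomass produced: P_X = Y_obs·Q·ΔS = 0.2830 × 2689 ≈ 760.8 kg VSS/d.

P_X ≈ 761 kg VSS/d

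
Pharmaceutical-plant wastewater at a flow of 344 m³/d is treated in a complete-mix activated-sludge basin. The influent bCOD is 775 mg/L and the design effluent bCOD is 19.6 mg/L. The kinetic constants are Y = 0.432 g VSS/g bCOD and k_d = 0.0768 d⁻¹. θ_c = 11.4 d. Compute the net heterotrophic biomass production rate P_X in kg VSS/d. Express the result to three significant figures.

P_X ≈ 59.9 kg VSS/d

Observed yield with endogenous decay: Y_obs = Y / (1 + k_d·θ_c) = 0.432 / (1 + 0.0768 × 11.4) = 0.432 / 1.876 = 0.2303 g VSS/g bCOD.
Mass of bCOD removed per day: Q(S₀ − S) = 344 × 755.4 g/m³ = 259.9 kg/d.
P_X = Y_obs · Q(S₀ − S) = 0.2303 × 259.9 = 59.85 kg VSS/d.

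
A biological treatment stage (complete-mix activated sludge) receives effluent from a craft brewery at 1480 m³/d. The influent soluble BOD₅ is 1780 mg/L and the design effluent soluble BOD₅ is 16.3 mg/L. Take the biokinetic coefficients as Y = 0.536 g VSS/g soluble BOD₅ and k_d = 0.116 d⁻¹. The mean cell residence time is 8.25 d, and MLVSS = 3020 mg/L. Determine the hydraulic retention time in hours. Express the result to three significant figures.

Rearranging the biomass balance for a CMAS with decay, V = Y·Q·ΔS·θ_c / [X·(1+k_d θ_c)] = 0.536 × 1480 × (1780 − 16.3) × 8.25 / [3020 × (1 + 0.116 × 8.25)] = 1.15×10^7 / 5910 = 1953 m³.
Hydraulic retention time τ = V/Q = 1953 / 1480 = 1.320 d = 31.67 h.

τ ≈ 31.7 h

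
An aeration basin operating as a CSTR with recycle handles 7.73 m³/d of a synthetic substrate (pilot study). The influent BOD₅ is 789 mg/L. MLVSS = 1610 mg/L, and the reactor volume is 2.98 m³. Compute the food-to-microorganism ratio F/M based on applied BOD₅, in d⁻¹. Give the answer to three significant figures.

F/M = applied load / biomass = Q·S₀/(V·X) = 7.73 × 789 / (2.980 × 1610) = 1.271 d⁻¹.

F/M ≈ 1.27 d⁻¹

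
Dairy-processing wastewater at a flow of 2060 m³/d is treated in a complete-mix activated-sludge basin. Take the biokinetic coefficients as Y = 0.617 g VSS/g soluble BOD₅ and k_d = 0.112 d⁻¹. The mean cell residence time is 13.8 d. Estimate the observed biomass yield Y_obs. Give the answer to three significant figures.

Y_obs ≈ 0.242 g VSS/g soluble BOD₅

Observed yield with endogenous decay: Y_obs = Y / (1 + k_d·θ_c) = 0.617 / (1 + 0.112 × 13.8) = 0.617 / 2.546 = 0.2424 g VSS/g soluble BOD₅.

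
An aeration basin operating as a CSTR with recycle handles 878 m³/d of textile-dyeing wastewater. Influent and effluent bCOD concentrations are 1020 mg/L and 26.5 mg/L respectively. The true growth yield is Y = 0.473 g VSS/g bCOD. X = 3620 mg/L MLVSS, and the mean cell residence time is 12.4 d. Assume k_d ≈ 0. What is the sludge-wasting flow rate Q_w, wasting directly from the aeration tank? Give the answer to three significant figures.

Q_w ≈ 114 m³/d

Biomass mass balance (decay neglected): V·X = Y·Q·(S₀ − S)·θ_c, so V = 0.473 × 878 × (1020 − 26.5) × 12.4 / 3620 = 1413 m³.
With mixed-liquor wasting, θ_c = V/Q_w, so Q_w = V/θ_c = 1413/12.4 = 114.0 m³/d.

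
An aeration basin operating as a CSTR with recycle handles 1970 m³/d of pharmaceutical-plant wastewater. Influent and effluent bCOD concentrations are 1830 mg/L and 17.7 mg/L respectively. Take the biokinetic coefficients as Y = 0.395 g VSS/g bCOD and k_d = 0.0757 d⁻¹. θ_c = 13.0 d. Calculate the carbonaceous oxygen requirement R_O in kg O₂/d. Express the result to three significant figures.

The observed yield is Y_obs = Y/(1 + k_d·θ_c) = 0.395 / (1 + 0.0757 × 13.0) = 0.395 / 1.984 = 0.1991 g VSS per g bCOD removed.
Mass of bCOD removed per day: Q(S₀ − S) = 1970 × 1812 g/m³ = 3570 kg/d.
P_X = Y_obs·Q·(S₀ − S) = 0.1991 × 3570 = 710.8 kg VSS/d.
Carbonaceous O₂ demand = substrate oxidised − cell-mass equivalent = 3570 − 1.42 × 710.8 = 2561 kg O₂/d.

R_O ≈ 2560 kg O₂/d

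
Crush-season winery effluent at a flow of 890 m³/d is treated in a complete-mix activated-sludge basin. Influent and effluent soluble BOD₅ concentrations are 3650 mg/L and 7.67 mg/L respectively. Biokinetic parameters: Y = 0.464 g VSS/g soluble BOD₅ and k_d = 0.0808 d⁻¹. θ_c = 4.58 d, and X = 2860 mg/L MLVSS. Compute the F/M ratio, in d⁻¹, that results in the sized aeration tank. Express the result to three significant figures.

From the SRT design equation V = Y Q (S₀−S) θ_c / [X (1 + k_d θ_c)] = 0.464 × 890 × (3650 − 7.67) × 4.58 / [2860 × (1 + 0.0808 × 4.58)] = 6.89×10^6 / 3918 = 1758 m³.
F/M = Q·S₀ / (V·X) = 890 × 3650 / (1758 × 2860) = 0.6461 g soluble BOD₅·(g VSS·d)⁻¹.

F/M ≈ 0.646 d⁻¹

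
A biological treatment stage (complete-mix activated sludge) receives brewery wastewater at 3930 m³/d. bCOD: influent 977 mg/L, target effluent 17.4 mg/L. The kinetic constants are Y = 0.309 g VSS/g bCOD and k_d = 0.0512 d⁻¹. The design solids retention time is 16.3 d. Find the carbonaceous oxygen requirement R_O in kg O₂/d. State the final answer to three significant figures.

Y_obs = Y / (1 + k_d θ_c) = 0.309 / (1 + 0.0512 × 16.3) = 0.309 / 1.835 = 0.1684.
ΔS = 977 − 17.4 = 959.6 mg/L, so the substrate removal rate is 3930 × 959.6/1000 = 3771 kg bCOD/d.
Biomass synthesised: P_X = Y_obs × 3771 = 635.2 kg VSS/d.
R_O = Q·(S₀ − S) − 1.42·P_X = 3771 − 1.42 × 635.2 = 2869 kg O₂/d.

R_O ≈ 2870 kg O₂/d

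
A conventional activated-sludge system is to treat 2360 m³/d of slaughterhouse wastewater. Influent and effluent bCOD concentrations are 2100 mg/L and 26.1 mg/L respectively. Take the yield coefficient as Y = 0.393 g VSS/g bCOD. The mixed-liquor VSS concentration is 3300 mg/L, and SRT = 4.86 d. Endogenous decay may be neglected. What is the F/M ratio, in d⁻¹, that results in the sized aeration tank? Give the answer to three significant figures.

Biomass mass balance (decay neglected): V·X = Y·Q·(S₀ − S)·θ_c, so V = 0.393 × 2360 × (2100 − 26.1) × 4.86 / 3300 = 2833 m³.
Food-to-microorganism ratio F/M = Q S₀ / (V X) = 2360 × 2100 / (2833 × 3300) = 0.5302 d⁻¹.

F/M ≈ 0.530 d⁻¹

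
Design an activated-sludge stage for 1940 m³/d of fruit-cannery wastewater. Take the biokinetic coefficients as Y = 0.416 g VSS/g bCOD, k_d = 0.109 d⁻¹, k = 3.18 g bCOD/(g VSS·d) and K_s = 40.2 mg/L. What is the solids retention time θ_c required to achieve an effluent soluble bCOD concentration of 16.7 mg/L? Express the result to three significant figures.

Specific growth rate at S = 16.7 mg/L: μ = YkS/(K_s+S) = 0.416·3.18·16.7/(40.2+16.7) = 0.3883 d⁻¹.
1/θ_c = 0.3883 − 0.109 = 0.2793 d⁻¹, so θ_c = 3.581 d.

θ_c ≈ 3.58 d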